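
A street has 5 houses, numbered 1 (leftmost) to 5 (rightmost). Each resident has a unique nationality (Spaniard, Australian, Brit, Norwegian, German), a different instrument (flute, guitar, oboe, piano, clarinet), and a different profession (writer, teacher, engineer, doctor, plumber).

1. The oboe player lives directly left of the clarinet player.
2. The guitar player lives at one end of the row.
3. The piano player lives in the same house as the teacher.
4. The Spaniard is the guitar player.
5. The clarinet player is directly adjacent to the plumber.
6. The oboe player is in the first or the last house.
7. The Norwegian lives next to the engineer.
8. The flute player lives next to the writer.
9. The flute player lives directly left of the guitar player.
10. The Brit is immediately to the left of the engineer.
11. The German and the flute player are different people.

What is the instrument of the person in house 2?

clarinet

By clue 6, the oboe player is in house 1.
By clue 9, the flute player is in house 4.
By clue 9, the guitar player is in house 5.
By clue 1, the clarinet player is in house 2.
Clue 4: the Spaniard is in house 5.
House 3 instrument: only piano fits.
Clue 3: the teacher is in house 3.
House 1 profession: only plumber fits.
House 5's profession must be writer (nothing else left).
The only nationality still possible for house 4 is Australian.
That leaves German as the nationality for house 2.
The Brit is narrowed to house 1 or 3; consider each.
Placing it in house 3 leads to a contradiction, so it's in house 1.
Clue 10: the engineer is in house 2.
The only nationality still possible for house 3 is Norwegian.
So house 4 gets doctor for profession.
So: house 1 = Brit/oboe/plumber, house 2 = German/clarinet/engineer, house 3 = Norwegian/piano/teacher, house 4 = Australian/flute/doctor, house 5 = Spaniard/guitar/writer.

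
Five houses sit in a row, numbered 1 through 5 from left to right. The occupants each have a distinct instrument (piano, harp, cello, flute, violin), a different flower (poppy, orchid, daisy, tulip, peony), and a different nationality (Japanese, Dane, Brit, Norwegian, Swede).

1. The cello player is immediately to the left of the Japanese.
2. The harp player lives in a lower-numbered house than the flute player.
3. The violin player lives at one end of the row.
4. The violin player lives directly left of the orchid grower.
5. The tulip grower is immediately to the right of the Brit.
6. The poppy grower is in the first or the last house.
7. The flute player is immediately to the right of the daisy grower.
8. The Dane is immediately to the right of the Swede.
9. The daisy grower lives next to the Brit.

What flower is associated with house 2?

Clue 4 places the violin player in house 1.
Clue 4: the orchid grower is in house 2.
The flute player is narrowed to house 4 or 5; consider each.
Placing it in house 5 leads to a contradiction, so it's in house 4.
By clue 7, the daisy grower is in house 3.
House 5's instrument must be piano (nothing else left).
By clue 5, the tulip grower is in house 5.
Clue 5 places the Brit in house 4.
So house 4 gets peony for flower.
By clue 1, the cello player is in house 2.
House 3 instrument: only harp fits.
House 1's flower must be poppy (nothing else left).
The only nationality still possible for house 1 is Swede.
House 2's nationality must be Dane (nothing else left).
House 3's nationality must be Japanese (nothing else left).
The only nationality still possible for house 5 is Norwegian.
So: house 1 = violin/poppy/Swede, house 2 = cello/orchid/Dane, house 3 = harp/daisy/Japanese, house 4 = flute/peony/Brit, house 5 = piano/tulip/Norwegian.

orchid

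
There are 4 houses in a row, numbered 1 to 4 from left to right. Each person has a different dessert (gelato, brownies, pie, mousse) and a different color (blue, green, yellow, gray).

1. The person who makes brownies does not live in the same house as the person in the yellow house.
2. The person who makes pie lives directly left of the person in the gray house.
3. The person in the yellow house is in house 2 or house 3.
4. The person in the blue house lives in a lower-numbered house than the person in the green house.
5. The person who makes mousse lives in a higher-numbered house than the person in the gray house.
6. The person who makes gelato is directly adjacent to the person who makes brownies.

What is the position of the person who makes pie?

1

House 1's color must be blue (nothing else left).
That leaves green as the color for house 4.
The person who makes mousse is narrowed to house 3 or 4; consider each.
Placing it in house 3 leads to a contradiction, so it's in house 4.
The person who makes pie is narrowed to house 1 or 2; consider each.
Placing it in house 2 leads to a contradiction, so it's in house 1.
The person in the gray house is in house 2 (clue 2).
That leaves yellow as the color for house 3.
From clue 1, the person who makes brownies must be in house 2.
From clue 6, the person who makes gelato must be in house 3.
So: house 1 = pie/blue, house 2 = brownies/gray, house 3 = gelato/yellow, house 4 = mousse/green.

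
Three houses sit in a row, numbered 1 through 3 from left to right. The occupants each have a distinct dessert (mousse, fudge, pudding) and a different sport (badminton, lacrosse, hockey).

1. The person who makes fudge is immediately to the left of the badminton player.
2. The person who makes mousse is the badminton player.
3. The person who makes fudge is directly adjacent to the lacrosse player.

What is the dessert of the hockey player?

fudge

The person who makes fudge is narrowed to house 1 or 2; consider each.
Placing it in house 1 leads to a contradiction, so it's in house 2.
The badminton player is in house 3 (clue 1).
From clue 2, the person who makes mousse must be in house 3.
That leaves pudding as the dessert for house 1.
House 1's sport must be lacrosse (nothing else left).
House 2 sport: only hockey fits.
So: house 1 = pudding/lacrosse, house 2 = fudge/hockey, house 3 = mousse/badminton.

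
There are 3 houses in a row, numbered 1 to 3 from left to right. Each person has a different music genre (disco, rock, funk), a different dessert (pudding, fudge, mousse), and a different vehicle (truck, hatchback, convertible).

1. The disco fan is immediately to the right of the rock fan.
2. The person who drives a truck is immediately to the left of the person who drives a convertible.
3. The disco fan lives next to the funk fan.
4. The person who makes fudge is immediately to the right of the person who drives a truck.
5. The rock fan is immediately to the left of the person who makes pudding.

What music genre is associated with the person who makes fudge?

funk

House 1's dessert must be mousse (nothing else left).
The disco fan is narrowed to house 2 or 3; consider each.
Placing it in house 3 leads to a contradiction, so it's in house 2.
From clue 1, the rock fan must be in house 1.
Clue 5: the person who makes pudding is in house 2.
House 3's music genre must be funk (nothing else left).
House 3 dessert: only fudge fits.
From clue 4, the person who drives a truck must be in house 2.
The only vehicle still possible for house 1 is hatchback.
So house 3 gets convertible for vehicle.
So: house 1 = rock/mousse/hatchback, house 2 = disco/pudding/truck, house 3 = funk/fudge/convertible.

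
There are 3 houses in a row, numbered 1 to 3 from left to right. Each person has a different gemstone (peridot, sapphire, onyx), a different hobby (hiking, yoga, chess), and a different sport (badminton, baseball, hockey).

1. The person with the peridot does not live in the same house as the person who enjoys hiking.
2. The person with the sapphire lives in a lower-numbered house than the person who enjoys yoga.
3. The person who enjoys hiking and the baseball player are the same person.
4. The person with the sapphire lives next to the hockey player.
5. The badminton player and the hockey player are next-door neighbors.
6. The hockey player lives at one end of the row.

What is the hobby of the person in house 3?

Clue 4 places the person with the sapphire in house 2.
Clue 5: the badminton player is in house 2.
The person who enjoys yoga is in house 3 (clue 2).
House 2 hobby: only chess fits.
From clue 1, the person with the peridot must be in house 3.
By clue 3, the baseball player is in house 1.
House 1 gemstone: only onyx fits.
House 1 hobby: only hiking fits.
The only sport still possible for house 3 is hockey.
So: house 1 = onyx/hiking/baseball, house 2 = sapphire/chess/badminton, house 3 = peridot/yoga/hockey.

yoga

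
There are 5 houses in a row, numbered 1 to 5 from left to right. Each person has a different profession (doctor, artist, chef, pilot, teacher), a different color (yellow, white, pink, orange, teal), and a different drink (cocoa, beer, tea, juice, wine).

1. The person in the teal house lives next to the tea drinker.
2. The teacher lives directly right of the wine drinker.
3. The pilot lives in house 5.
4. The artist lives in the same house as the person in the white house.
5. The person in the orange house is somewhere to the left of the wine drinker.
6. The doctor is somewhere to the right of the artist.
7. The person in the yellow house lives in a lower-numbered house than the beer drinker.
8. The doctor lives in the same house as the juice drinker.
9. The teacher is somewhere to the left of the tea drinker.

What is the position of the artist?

1

By clue 3, the pilot is in house 5.
House 1's drink must be cocoa (nothing else left).
The teacher is narrowed to house 3 or 4; consider each.
Placing it in house 3 leads to a contradiction, so it's in house 4.
Clue 2 places the wine drinker in house 3.
From clue 9, the tea drinker must be in house 5.
Clue 1 places the person in the teal house in house 4.
Clue 8 places the doctor in house 2.
Clue 8 places the juice drinker in house 2.
So house 1 gets artist for profession.
The only profession still possible for house 3 is chef.
The only color still possible for house 5 is pink.
The only drink still possible for house 4 is beer.
Clue 4: the person in the white house is in house 1.
The only color still possible for house 2 is orange.
House 3's color must be yellow (nothing else left).
So: house 1 = artist/white/cocoa, house 2 = doctor/orange/juice, house 3 = chef/yellow/wine, house 4 = teacher/teal/beer, house 5 = pilot/pink/tea.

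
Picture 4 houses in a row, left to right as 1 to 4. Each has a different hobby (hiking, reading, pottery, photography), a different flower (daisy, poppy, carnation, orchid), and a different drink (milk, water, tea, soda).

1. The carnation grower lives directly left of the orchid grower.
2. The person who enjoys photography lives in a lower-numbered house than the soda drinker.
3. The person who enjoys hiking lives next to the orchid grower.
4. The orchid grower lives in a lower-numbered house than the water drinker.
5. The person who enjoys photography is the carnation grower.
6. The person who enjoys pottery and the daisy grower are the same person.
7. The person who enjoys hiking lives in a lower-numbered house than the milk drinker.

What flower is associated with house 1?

carnation

That leaves tea as the drink for house 1.
The person who enjoys photography is narrowed to house 1 or 2; consider each.
Placing it in house 2 leads to a contradiction, so it's in house 1.
Clue 5: the carnation grower is in house 1.
Clue 1: the orchid grower is in house 2.
The person who enjoys hiking is in house 3 (clue 3).
From clue 7, the milk drinker must be in house 4.
House 2's drink must be soda (nothing else left).
So house 3 gets water for drink.
The person who enjoys pottery is in house 4 (clue 6).
Clue 6: the daisy grower is in house 4.
That leaves reading as the hobby for house 2.
The only flower still possible for house 3 is poppy.
So: house 1 = photography/carnation/tea, house 2 = reading/orchid/soda, house 3 = hiking/poppy/water, house 4 = pottery/daisy/milk.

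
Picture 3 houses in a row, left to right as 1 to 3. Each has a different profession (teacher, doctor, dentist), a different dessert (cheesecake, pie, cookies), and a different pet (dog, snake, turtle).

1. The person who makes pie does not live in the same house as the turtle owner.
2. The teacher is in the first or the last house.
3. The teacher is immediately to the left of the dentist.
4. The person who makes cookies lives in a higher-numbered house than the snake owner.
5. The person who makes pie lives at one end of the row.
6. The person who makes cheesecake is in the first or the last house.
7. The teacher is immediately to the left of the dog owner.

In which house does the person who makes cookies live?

By clue 3, the teacher is in house 1.
The dentist is in house 2 (clue 3).
From clue 7, the dog owner must be in house 2.
That leaves doctor as the profession for house 3.
House 2 dessert: only cookies fits.
So house 1 gets snake for pet.
That leaves turtle as the pet for house 3.
Clue 1 places the person who makes pie in house 1.
That leaves cheesecake as the dessert for house 3.
So: house 1 = teacher/pie/snake, house 2 = dentist/cookies/dog, house 3 = doctor/cheesecake/turtle.

2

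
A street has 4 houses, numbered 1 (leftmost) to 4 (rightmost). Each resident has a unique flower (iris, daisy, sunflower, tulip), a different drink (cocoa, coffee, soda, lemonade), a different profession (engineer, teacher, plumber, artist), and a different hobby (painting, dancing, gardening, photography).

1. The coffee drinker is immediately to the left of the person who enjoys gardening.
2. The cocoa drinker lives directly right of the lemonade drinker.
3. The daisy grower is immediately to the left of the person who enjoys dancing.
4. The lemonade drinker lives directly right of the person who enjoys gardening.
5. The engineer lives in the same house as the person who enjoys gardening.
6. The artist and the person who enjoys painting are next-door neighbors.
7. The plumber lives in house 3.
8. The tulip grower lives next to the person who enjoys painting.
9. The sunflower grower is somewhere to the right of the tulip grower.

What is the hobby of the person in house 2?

gardening

The lemonade drinker is in house 3 (clue 4).
The person who enjoys gardening is in house 2 (clue 4).
Clue 5 places the engineer in house 2.
By clue 7, the plumber is in house 3.
Clue 1 places the coffee drinker in house 1.
Clue 2 places the cocoa drinker in house 4.
From clue 6, the artist must be in house 4.
Clue 6: the person who enjoys painting is in house 3.
Clue 8 places the tulip grower in house 2.
So house 1 gets iris for flower.
The only flower still possible for house 4 is sunflower.
So house 2 gets soda for drink.
House 1 profession: only teacher fits.
House 1's hobby must be photography (nothing else left).
That leaves dancing as the hobby for house 4.
That leaves daisy as the flower for house 3.
So: house 1 = iris/coffee/teacher/photography, house 2 = tulip/soda/engineer/gardening, house 3 = daisy/lemonade/plumber/painting, house 4 = sunflower/cocoa/artist/dancing.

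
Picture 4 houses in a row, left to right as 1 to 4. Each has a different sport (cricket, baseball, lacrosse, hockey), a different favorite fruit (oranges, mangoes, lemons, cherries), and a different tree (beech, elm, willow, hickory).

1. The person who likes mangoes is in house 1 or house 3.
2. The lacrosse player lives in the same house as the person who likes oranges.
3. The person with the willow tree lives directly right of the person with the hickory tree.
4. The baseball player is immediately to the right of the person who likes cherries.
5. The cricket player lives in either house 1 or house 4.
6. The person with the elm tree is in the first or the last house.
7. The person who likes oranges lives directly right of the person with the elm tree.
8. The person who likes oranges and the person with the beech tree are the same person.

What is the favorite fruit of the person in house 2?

The person who likes oranges is in house 2 (clue 7).
From clue 7, the person with the elm tree must be in house 1.
From clue 8, the person with the beech tree must be in house 2.
So house 4 gets lemons for favorite fruit.
The only tree still possible for house 3 is hickory.
So house 4 gets willow for tree.
From clue 2, the lacrosse player must be in house 2.
House 3's sport must be hockey (nothing else left).
The person who likes cherries is in house 3 (clue 4).
The only sport still possible for house 1 is cricket.
That leaves baseball as the sport for house 4.
So house 1 gets mangoes for favorite fruit.
So: house 1 = cricket/mangoes/elm, house 2 = lacrosse/oranges/beech, house 3 = hockey/cherries/hickory, house 4 = baseball/lemons/willow.

oranges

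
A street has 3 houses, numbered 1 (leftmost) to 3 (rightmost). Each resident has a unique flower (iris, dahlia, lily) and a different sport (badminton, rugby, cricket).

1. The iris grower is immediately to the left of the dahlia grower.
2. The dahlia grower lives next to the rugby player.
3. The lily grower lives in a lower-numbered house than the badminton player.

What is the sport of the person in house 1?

House 3's flower must be dahlia (nothing else left).
The iris grower is in house 2 (clue 1).
From clue 2, the rugby player must be in house 2.
House 1's flower must be lily (nothing else left).
House 1's sport must be cricket (nothing else left).
The only sport still possible for house 3 is badminton.
So: house 1 = lily/cricket, house 2 = iris/rugby, house 3 = dahlia/badminton.

cricket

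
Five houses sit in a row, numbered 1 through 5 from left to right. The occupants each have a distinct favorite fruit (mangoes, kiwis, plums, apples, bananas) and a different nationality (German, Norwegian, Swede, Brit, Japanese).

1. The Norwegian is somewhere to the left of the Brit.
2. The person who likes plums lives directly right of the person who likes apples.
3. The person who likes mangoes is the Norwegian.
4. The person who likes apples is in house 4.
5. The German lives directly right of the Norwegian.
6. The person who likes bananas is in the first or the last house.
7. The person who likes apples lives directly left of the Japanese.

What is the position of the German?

By clue 4, the person who likes apples is in house 4.
From clue 7, the Japanese must be in house 5.
Clue 2: the person who likes plums is in house 5.
The only favorite fruit still possible for house 1 is bananas.
That leaves Swede as the nationality for house 1.
That leaves Norwegian as the nationality for house 2.
By clue 3, the person who likes mangoes is in house 2.
Clue 5 places the German in house 3.
That leaves kiwis as the favorite fruit for house 3.
The only nationality still possible for house 4 is Brit.
So: house 1 = bananas/Swede, house 2 = mangoes/Norwegian, house 3 = kiwis/German, house 4 = apples/Brit, house 5 = plums/Japanese.

3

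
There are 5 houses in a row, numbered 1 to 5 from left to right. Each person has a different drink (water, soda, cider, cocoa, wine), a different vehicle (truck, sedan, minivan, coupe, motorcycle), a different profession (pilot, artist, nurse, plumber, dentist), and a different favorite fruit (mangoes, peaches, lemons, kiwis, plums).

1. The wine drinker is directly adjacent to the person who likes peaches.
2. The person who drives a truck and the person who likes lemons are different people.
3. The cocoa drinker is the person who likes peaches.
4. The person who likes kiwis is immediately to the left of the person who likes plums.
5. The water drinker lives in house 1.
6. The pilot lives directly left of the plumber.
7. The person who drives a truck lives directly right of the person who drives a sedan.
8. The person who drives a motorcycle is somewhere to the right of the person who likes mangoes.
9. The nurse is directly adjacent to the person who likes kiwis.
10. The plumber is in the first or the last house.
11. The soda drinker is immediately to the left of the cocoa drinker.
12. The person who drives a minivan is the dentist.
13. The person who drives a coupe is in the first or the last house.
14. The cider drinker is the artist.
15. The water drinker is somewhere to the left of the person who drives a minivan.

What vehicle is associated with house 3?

The water drinker is in house 1 (clue 5).
Clue 10 places the plumber in house 5.
The pilot is in house 4 (clue 6).
The only profession still possible for house 1 is nurse.
The person who likes kiwis is in house 2 (clue 9).
From clue 4, the person who likes plums must be in house 3.
So house 2 gets cider for drink.
The artist is in house 2 (clue 14).
House 3 profession: only dentist fits.
Clue 12 places the person who drives a minivan in house 3.
The cocoa drinker is narrowed to house 4 or 5; consider each.
Placing it in house 5 leads to a contradiction, so it's in house 4.
The person who likes peaches is in house 4 (clue 3).
From clue 11, the soda drinker must be in house 3.
House 5 drink: only wine fits.
The only favorite fruit still possible for house 5 is lemons.
The person who drives a truck is in house 2 (clue 2).
Clue 7 places the person who drives a sedan in house 1.
That leaves motorcycle as the vehicle for house 4.
House 5's vehicle must be coupe (nothing else left).
House 1 favorite fruit: only mangoes fits.
So: house 1 = water/sedan/nurse/mangoes, house 2 = cider/truck/artist/kiwis, house 3 = soda/minivan/dentist/plums, house 4 = cocoa/motorcycle/pilot/peaches, house 5 = wine/coupe/plumber/lemons.

minivan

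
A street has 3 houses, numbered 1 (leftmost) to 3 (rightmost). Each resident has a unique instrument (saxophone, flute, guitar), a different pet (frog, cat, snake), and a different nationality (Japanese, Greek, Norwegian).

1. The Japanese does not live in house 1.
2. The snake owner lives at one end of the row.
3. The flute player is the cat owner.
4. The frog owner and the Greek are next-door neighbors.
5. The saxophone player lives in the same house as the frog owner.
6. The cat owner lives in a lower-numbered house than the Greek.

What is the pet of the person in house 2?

The only nationality still possible for house 1 is Norwegian.
The flute player is narrowed to house 1 or 2; consider each.
Placing it in house 2 leads to a contradiction, so it's in house 1.
The cat owner is in house 1 (clue 3).
So house 2 gets frog for pet.
House 3's pet must be snake (nothing else left).
From clue 4, the Greek must be in house 3.
From clue 5, the saxophone player must be in house 2.
The only instrument still possible for house 3 is guitar.
House 2 nationality: only Japanese fits.
So: house 1 = flute/cat/Norwegian, house 2 = saxophone/frog/Japanese, house 3 = guitar/snake/Greek.

frog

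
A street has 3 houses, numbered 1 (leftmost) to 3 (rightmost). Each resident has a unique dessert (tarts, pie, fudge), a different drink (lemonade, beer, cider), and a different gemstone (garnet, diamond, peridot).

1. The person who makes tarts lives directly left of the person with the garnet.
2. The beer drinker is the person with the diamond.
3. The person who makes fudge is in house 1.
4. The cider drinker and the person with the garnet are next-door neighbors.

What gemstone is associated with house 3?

garnet

Clue 3: the person who makes fudge is in house 1.
House 3 dessert: only pie fits.
Clue 1 places the person with the garnet in house 3.
From clue 4, the cider drinker must be in house 2.
House 2's dessert must be tarts (nothing else left).
Clue 2 places the beer drinker in house 1.
From clue 2, the person with the diamond must be in house 1.
So house 3 gets lemonade for drink.
That leaves peridot as the gemstone for house 2.
So: house 1 = fudge/beer/diamond, house 2 = tarts/cider/peridot, house 3 = pie/lemonade/garnet.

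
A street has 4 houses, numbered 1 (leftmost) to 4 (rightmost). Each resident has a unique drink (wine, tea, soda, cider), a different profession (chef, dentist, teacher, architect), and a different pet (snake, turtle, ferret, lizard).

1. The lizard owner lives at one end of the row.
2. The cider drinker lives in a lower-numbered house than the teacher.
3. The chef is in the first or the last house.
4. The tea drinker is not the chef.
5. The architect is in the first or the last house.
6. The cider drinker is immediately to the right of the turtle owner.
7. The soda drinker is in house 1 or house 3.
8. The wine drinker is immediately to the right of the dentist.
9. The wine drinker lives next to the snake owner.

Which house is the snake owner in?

2

So house 2 gets dentist for profession.
The only profession still possible for house 3 is teacher.
From clue 2, the cider drinker must be in house 2.
By clue 6, the turtle owner is in house 1.
The wine drinker is in house 3 (clue 8).
House 1 drink: only soda fits.
So house 4 gets tea for drink.
The only pet still possible for house 3 is ferret.
House 4 pet: only lizard fits.
Clue 4 places the chef in house 1.
House 4's profession must be architect (nothing else left).
House 2 pet: only snake fits.
So: house 1 = soda/chef/turtle, house 2 = cider/dentist/snake, house 3 = wine/teacher/ferret, house 4 = tea/architect/lizard.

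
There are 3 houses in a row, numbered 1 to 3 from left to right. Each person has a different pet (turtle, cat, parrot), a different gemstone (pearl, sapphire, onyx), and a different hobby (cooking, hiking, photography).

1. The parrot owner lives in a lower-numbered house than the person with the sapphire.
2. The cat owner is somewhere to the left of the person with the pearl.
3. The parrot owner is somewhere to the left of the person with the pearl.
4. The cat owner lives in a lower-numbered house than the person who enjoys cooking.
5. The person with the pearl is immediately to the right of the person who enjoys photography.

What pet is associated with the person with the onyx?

parrot

House 3's pet must be turtle (nothing else left).
That leaves onyx as the gemstone for house 1.
The cat owner is narrowed to house 1 or 2; consider each.
Placing it in house 1 leads to a contradiction, so it's in house 2.
Clue 2 places the person with the pearl in house 3.
Clue 4 places the person who enjoys cooking in house 3.
Clue 5 places the person who enjoys photography in house 2.
The only pet still possible for house 1 is parrot.
House 2 gemstone: only sapphire fits.
So house 1 gets hiking for hobby.
So: house 1 = parrot/onyx/hiking, house 2 = cat/sapphire/photography, house 3 = turtle/pearl/cooking.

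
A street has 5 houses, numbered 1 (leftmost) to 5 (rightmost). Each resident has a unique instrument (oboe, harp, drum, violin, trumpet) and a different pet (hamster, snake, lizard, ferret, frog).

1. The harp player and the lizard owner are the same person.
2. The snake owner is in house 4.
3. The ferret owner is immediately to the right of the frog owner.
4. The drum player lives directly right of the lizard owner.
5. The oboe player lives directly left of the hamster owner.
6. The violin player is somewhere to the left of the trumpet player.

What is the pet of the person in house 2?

frog

From clue 2, the snake owner must be in house 4.
House 5's instrument must be trumpet (nothing else left).
The only pet still possible for house 5 is hamster.
Clue 5 places the oboe player in house 4.
The only pet still possible for house 3 is ferret.
By clue 3, the frog owner is in house 2.
So house 1 gets lizard for pet.
Clue 1: the harp player is in house 1.
Clue 4 places the drum player in house 2.
That leaves violin as the instrument for house 3.
So: house 1 = harp/lizard, house 2 = drum/frog, house 3 = violin/ferret, house 4 = oboe/snake, house 5 = trumpet/hamster.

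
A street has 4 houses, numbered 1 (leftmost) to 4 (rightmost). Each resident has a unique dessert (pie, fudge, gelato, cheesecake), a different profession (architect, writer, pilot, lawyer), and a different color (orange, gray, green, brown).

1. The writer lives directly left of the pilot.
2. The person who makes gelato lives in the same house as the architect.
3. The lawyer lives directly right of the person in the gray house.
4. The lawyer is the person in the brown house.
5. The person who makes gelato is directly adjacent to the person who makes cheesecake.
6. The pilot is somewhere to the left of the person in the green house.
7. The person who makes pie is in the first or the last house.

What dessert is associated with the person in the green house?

The person who makes pie is narrowed to house 1 or 4; consider each.
Placing it in house 4 leads to a contradiction, so it's in house 1.
House 1's profession must be writer (nothing else left).
From clue 1, the pilot must be in house 2.
House 1's color must be orange (nothing else left).
The only color still possible for house 2 is gray.
Clue 3 places the lawyer in house 3.
Clue 4 places the person in the brown house in house 3.
House 4 profession: only architect fits.
That leaves green as the color for house 4.
Clue 2 places the person who makes gelato in house 4.
From clue 5, the person who makes cheesecake must be in house 3.
The only dessert still possible for house 2 is fudge.
So: house 1 = pie/writer/orange, house 2 = fudge/pilot/gray, house 3 = cheesecake/lawyer/brown, house 4 = gelato/architect/green.

gelato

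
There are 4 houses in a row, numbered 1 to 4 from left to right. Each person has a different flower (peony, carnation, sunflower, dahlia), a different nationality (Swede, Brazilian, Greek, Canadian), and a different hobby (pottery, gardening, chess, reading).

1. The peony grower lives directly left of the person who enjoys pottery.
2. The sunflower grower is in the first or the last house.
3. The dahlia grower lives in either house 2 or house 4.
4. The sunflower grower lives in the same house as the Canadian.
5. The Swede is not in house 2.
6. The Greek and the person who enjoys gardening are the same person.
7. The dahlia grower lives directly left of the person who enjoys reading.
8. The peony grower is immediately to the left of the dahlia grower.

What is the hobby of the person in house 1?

From clue 7, the dahlia grower must be in house 2.
From clue 7, the person who enjoys reading must be in house 3.
Clue 8 places the peony grower in house 1.
That leaves carnation as the flower for house 3.
The only flower still possible for house 4 is sunflower.
From clue 1, the person who enjoys pottery must be in house 2.
Clue 4: the Canadian is in house 4.
By clue 6, the Greek is in house 1.
By clue 6, the person who enjoys gardening is in house 1.
House 2's nationality must be Brazilian (nothing else left).
House 3's nationality must be Swede (nothing else left).
So house 4 gets chess for hobby.
So: house 1 = peony/Greek/gardening, house 2 = dahlia/Brazilian/pottery, house 3 = carnation/Swede/reading, house 4 = sunflower/Canadian/chess.

gardening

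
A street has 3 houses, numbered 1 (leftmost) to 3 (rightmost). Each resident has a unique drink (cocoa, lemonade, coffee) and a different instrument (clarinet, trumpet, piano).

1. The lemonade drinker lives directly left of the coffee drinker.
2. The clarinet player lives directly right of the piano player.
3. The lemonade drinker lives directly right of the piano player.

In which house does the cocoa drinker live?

Clue 3 places the lemonade drinker in house 2.
From clue 3, the piano player must be in house 1.
So house 1 gets cocoa for drink.
So house 3 gets coffee for drink.
Clue 2 places the clarinet player in house 2.
That leaves trumpet as the instrument for house 3.
So: house 1 = cocoa/piano, house 2 = lemonade/clarinet, house 3 = coffee/trumpet.

1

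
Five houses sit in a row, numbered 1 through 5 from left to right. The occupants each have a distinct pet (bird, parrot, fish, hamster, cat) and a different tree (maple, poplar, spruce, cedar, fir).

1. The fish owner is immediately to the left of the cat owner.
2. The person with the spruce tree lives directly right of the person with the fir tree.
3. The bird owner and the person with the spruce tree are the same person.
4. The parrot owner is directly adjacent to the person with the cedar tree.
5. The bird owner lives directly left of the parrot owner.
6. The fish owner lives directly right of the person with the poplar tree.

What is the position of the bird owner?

So house 1 gets hamster for pet.
The bird owner is narrowed to house 2 or 3 or 4; consider each.
Placing it in house 3 and house 4 leads to a contradiction, so it's in house 2.
Clue 3: the person with the spruce tree is in house 2.
Clue 5: the parrot owner is in house 3.
House 4's pet must be fish (nothing else left).
House 5 pet: only cat fits.
From clue 2, the person with the fir tree must be in house 1.
The person with the cedar tree is in house 4 (clue 4).
The person with the poplar tree is in house 3 (clue 6).
House 5 tree: only maple fits.
So: house 1 = hamster/fir, house 2 = bird/spruce, house 3 = parrot/poplar, house 4 = fish/cedar, house 5 = cat/maple.

2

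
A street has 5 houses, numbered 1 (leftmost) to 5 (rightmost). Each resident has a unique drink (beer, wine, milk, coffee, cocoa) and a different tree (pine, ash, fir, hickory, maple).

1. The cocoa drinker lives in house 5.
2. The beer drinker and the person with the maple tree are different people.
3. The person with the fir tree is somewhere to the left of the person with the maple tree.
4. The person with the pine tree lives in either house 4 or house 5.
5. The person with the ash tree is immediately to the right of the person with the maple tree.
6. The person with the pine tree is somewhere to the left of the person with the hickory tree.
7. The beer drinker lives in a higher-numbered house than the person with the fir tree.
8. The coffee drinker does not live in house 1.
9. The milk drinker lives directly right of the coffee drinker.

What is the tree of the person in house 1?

Clue 1 places the cocoa drinker in house 5.
Clue 6: the person with the pine tree is in house 4.
Clue 6: the person with the hickory tree is in house 5.
The only drink still possible for house 1 is wine.
House 1 tree: only fir fits.
House 2 tree: only maple fits.
So house 3 gets ash for tree.
That leaves coffee as the drink for house 2.
Clue 9 places the milk drinker in house 3.
The only drink still possible for house 4 is beer.
So: house 1 = wine/fir, house 2 = coffee/maple, house 3 = milk/ash, house 4 = beer/pine, house 5 = cocoa/hickory.

fir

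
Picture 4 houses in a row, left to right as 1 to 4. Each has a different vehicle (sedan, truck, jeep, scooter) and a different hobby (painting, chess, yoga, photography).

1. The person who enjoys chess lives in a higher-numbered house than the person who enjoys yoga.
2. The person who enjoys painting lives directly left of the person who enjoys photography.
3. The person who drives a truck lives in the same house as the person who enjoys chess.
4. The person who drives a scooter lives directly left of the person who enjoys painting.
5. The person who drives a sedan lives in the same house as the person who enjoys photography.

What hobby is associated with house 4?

chess

That leaves yoga as the hobby for house 1.
The person who drives a scooter is narrowed to house 1 or 2; consider each.
Placing it in house 2 leads to a contradiction, so it's in house 1.
The person who enjoys painting is in house 2 (clue 4).
The person who enjoys photography is in house 3 (clue 2).
The person who drives a sedan is in house 3 (clue 5).
The only vehicle still possible for house 2 is jeep.
The only vehicle still possible for house 4 is truck.
That leaves chess as the hobby for house 4.
So: house 1 = scooter/yoga, house 2 = jeep/painting, house 3 = sedan/photography, house 4 = truck/chess.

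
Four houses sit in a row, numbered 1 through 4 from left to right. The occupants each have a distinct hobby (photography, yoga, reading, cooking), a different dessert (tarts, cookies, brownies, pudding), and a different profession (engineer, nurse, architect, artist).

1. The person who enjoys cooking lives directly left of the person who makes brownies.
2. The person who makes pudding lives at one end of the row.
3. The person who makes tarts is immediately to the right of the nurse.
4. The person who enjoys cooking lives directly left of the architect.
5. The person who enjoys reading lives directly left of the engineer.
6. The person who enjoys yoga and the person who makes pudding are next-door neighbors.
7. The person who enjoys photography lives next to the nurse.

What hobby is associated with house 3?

reading

House 4's hobby must be photography (nothing else left).
From clue 7, the nurse must be in house 3.
That leaves artist as the profession for house 1.
By clue 3, the person who makes tarts is in house 4.
House 2's hobby must be yoga (nothing else left).
That leaves pudding as the dessert for house 1.
Clue 1: the person who enjoys cooking is in house 1.
From clue 1, the person who makes brownies must be in house 2.
From clue 4, the architect must be in house 2.
So house 3 gets reading for hobby.
So house 3 gets cookies for dessert.
The only profession still possible for house 4 is engineer.
So: house 1 = cooking/pudding/artist, house 2 = yoga/brownies/architect, house 3 = reading/cookies/nurse, house 4 = photography/tarts/engineer.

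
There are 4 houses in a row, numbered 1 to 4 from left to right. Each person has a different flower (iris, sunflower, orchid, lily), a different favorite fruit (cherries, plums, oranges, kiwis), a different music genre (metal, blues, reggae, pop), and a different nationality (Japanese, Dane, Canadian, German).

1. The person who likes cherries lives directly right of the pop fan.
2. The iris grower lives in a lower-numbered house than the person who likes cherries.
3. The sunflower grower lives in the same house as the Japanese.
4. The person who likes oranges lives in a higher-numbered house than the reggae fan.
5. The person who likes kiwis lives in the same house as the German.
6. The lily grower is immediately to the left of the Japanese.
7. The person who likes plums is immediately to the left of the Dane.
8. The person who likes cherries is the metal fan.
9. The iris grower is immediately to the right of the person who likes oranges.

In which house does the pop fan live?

Clue 9: the iris grower is in house 3.
By clue 9, the person who likes oranges is in house 2.
From clue 2, the person who likes cherries must be in house 4.
By clue 4, the reggae fan is in house 1.
The lily grower is in house 1 (clue 6).
From clue 6, the Japanese must be in house 2.
By clue 8, the metal fan is in house 4.
The only nationality still possible for house 4 is Dane.
The pop fan is in house 3 (clue 1).
From clue 3, the sunflower grower must be in house 2.
Clue 7: the person who likes plums is in house 3.
House 4's flower must be orchid (nothing else left).
So house 1 gets kiwis for favorite fruit.
The only music genre still possible for house 2 is blues.
By clue 5, the German is in house 1.
House 3 nationality: only Canadian fits.
So: house 1 = lily/kiwis/reggae/German, house 2 = sunflower/oranges/blues/Japanese, house 3 = iris/plums/pop/Canadian, house 4 = orchid/cherries/metal/Dane.

3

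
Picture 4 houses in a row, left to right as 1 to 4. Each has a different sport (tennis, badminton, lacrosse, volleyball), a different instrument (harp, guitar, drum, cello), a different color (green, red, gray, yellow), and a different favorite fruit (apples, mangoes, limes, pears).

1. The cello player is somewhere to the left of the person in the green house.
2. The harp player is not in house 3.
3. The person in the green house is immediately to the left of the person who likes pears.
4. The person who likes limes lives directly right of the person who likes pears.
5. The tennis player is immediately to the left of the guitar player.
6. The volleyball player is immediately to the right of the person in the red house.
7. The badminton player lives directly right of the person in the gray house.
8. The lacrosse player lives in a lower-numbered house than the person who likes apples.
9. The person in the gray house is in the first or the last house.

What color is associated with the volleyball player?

yellow

By clue 4, the person who likes limes is in house 4.
Clue 4 places the person who likes pears in house 3.
Clue 9 places the person in the gray house in house 1.
House 4's color must be yellow (nothing else left).
The only favorite fruit still possible for house 1 is mangoes.
The only favorite fruit still possible for house 2 is apples.
Clue 3 places the person in the green house in house 2.
The badminton player is in house 2 (clue 7).
From clue 8, the lacrosse player must be in house 1.
House 4 sport: only volleyball fits.
House 3 color: only red fits.
By clue 1, the cello player is in house 1.
From clue 5, the guitar player must be in house 4.
The only sport still possible for house 3 is tennis.
So house 3 gets drum for instrument.
House 2's instrument must be harp (nothing else left).
So: house 1 = lacrosse/cello/gray/mangoes, house 2 = badminton/harp/green/apples, house 3 = tennis/drum/red/pears, house 4 = volleyball/guitar/yellow/limes.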